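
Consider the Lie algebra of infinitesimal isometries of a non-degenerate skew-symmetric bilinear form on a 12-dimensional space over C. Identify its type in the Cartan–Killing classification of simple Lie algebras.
This is sp(12), which has dimension 12(12+1)/2 = 78 and rank 12/2 = 6. In the classification of classical Lie algebras, the symplectic algebra sp(2n) has type C_n; here n = 6, so the Dynkin diagram is a chain of 6 nodes with a double edge at one end; the terminal node there is the unique long simple root (C_6). Hence the type is C_6.

C_6 (sp(12))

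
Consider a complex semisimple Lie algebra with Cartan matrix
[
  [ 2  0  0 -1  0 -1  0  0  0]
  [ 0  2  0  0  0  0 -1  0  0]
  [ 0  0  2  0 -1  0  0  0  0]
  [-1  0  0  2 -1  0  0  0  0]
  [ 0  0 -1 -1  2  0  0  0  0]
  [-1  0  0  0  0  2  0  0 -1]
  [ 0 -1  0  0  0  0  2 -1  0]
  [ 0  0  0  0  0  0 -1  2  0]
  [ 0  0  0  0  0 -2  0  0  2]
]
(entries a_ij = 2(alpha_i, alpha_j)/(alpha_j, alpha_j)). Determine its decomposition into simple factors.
The diagram associated to this matrix has two connected components: the simple roots {alpha_2, alpha_7, alpha_8} form a chain of 3 nodes with single edges (A_3), and {alpha_1, alpha_3, alpha_4, alpha_5, alpha_6, alpha_9} form a chain of 6 nodes with a double edge at one end; the terminal node there is the unique long simple root (C_6). A semisimple Lie algebra decomposes uniquely as the direct sum of simple ideals, one per connected component of its Dynkin diagram, so g ≅ A_3 ⊕ C_6 (dimension 15 + 78 = 93).

A_3 (sl(4)) ⊕ C_6 (sp(12))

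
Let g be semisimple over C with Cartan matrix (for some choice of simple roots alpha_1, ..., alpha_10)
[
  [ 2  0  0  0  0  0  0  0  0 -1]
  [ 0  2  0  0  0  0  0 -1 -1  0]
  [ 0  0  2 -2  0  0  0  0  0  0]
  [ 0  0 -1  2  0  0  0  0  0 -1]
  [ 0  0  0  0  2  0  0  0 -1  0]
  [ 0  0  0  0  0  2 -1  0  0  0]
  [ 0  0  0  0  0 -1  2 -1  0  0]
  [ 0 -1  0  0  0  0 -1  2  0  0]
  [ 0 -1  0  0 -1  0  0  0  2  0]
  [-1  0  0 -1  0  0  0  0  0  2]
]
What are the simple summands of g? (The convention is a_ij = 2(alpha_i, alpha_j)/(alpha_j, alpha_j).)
The diagram associated to this matrix has two connected components: the simple roots {alpha_2, alpha_5, alpha_6, alpha_7, alpha_8, alpha_9} form a chain of 6 nodes with single edges (A_6), and {alpha_1, alpha_3, alpha_4, alpha_10} form a chain of 4 nodes with a double edge at one end; the terminal node there is the unique long simple root (C_4). A semisimple Lie algebra decomposes uniquely as the direct sum of simple ideals, one per connected component of its Dynkin diagram, so g ≅ A_6 ⊕ C_4 (dimension 48 + 36 = 84).

A_6 (sl(7)) + C_4 (sp(8))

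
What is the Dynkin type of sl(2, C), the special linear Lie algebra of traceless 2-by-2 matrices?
type A_1

This is sl(2), which has dimension 2^2 - 1 = 3 and rank 2 - 1 = 1 (a Cartan subalgebra is the diagonal traceless matrices). In the classification of classical Lie algebras, the special linear algebra sl(n+1) has type A_n; here n = 1, so the Dynkin diagram is a chain of 1 nodes with single edges (A_1). Hence the type is A_1.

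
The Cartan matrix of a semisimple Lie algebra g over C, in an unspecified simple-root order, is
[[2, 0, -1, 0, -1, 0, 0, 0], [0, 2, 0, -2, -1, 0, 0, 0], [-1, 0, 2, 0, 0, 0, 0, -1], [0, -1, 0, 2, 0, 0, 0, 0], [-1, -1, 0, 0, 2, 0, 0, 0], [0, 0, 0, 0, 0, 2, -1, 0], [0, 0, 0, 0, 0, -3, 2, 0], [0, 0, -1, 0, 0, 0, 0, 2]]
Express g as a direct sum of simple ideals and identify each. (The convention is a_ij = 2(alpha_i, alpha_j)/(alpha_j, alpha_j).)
B_6 ⊕ G_2

The diagram associated to this matrix has two connected components: the simple roots {alpha_1, alpha_2, alpha_3, alpha_4, alpha_5, alpha_8} form a chain of 6 nodes with a double edge at one end; the terminal node there is the unique short simple root (B_6), and {alpha_6, alpha_7} form two nodes joined by a triple edge (G_2). A semisimple Lie algebra decomposes uniquely as the direct sum of simple ideals, one per connected component of its Dynkin diagram, so g ≅ B_6 ⊕ G_2 (dimension 78 + 14 = 92).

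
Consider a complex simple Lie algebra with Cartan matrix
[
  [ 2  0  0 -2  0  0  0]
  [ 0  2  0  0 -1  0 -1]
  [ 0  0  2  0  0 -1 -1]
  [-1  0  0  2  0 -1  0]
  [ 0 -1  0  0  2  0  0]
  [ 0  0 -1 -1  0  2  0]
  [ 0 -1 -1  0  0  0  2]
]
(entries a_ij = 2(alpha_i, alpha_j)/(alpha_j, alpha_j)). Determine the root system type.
The matrix has rank 7 with 2's on the diagonal. Reading the off-diagonal entries as Dynkin edges (a single edge where a_ij = a_ji = -1; a double or triple edge where a_ij * a_ji = 2 or 3), the diagram is a chain of 7 nodes with a double edge at one end; the terminal node there is the unique long simple root (C_7). One simple-root ordering that puts it in standard form is (alpha_5, alpha_2, alpha_7, alpha_3, alpha_6, alpha_4, alpha_1). So the algebra is type C_7, i.e. sp(14).

type C_7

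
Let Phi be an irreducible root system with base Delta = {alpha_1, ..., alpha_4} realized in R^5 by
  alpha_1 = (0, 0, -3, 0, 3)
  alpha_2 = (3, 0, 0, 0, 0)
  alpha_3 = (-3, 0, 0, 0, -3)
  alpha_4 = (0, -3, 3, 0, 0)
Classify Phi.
Compute the Cartan integers a_ij = 2(alpha_i, alpha_j)/(alpha_j, alpha_j); the resulting 4x4 Cartan matrix is
[[2, 0, -1, -1], [0, 2, -1, 0], [-1, -2, 2, 0], [-1, 0, 0, 2]].
The roots have two lengths (squared-length ratio 2:1); the short ones are alpha_{2}. The associated Dynkin diagram is a chain of 4 nodes with a double edge at one end; the terminal node there is the unique short simple root (B_4), so the type is B_4 (the algebra so(9)).

type B_4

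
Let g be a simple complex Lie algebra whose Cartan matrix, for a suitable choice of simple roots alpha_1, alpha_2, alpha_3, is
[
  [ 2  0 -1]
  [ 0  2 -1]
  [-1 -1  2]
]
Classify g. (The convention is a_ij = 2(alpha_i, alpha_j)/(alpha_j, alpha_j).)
A3

The matrix has rank 3 with 2's on the diagonal. Reading the off-diagonal entries as Dynkin edges (a single edge where a_ij = a_ji = -1; a double or triple edge where a_ij * a_ji = 2 or 3), the diagram is a chain of 3 nodes with single edges (A_3). One simple-root ordering that puts it in standard form is (alpha_2, alpha_3, alpha_1). So the algebra is type A_3, i.e. sl(4).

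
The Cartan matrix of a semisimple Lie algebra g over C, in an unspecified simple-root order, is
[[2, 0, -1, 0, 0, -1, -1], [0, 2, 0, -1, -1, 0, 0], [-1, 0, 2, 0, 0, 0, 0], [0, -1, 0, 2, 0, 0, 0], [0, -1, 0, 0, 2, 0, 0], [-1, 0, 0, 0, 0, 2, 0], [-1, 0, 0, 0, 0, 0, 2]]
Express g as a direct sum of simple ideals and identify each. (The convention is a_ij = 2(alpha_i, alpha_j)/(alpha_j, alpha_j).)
The diagram associated to this matrix has two connected components: the simple roots {alpha_2, alpha_4, alpha_5} form a chain of 3 nodes with single edges (A_3), and {alpha_1, alpha_3, alpha_6, alpha_7} form a chain of 2 nodes with a fork of two nodes at one end (D_4). A semisimple Lie algebra decomposes uniquely as the direct sum of simple ideals, one per connected component of its Dynkin diagram, so g ≅ A_3 ⊕ D_4 (dimension 15 + 28 = 43).

A3 + D4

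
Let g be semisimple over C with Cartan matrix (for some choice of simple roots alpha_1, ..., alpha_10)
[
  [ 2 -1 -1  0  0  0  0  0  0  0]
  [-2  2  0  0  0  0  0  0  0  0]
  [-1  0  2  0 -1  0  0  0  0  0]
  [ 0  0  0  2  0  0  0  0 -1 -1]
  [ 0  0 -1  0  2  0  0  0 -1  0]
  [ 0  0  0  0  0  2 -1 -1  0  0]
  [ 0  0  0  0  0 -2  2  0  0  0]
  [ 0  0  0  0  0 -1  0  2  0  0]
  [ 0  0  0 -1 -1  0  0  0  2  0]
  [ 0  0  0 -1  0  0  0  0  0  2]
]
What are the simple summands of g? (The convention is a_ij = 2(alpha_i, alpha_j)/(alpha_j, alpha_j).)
type C_3 ⊕ type C_7

The diagram associated to this matrix has two connected components: the simple roots {alpha_6, alpha_7, alpha_8} form a chain of 3 nodes with a double edge at one end; the terminal node there is the unique long simple root (C_3), and {alpha_1, alpha_2, alpha_3, alpha_4, alpha_5, alpha_9, alpha_10} form a chain of 7 nodes with a double edge at one end; the terminal node there is the unique long simple root (C_7). A semisimple Lie algebra decomposes uniquely as the direct sum of simple ideals, one per connected component of its Dynkin diagram, so g ≅ C_3 ⊕ C_7 (dimension 21 + 105 = 126).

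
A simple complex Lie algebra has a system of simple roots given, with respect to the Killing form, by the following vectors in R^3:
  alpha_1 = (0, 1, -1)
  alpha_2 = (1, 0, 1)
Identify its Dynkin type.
Compute the Cartan integers a_ij = 2(alpha_i, alpha_j)/(alpha_j, alpha_j); the resulting 2x2 Cartan matrix is
[[2, -1], [-1, 2]].
All simple roots have the same length, so the diagram is simply laced. The associated Dynkin diagram is a chain of 2 nodes with single edges (A_2), so the type is A_2 (the algebra sl(3)).

A_2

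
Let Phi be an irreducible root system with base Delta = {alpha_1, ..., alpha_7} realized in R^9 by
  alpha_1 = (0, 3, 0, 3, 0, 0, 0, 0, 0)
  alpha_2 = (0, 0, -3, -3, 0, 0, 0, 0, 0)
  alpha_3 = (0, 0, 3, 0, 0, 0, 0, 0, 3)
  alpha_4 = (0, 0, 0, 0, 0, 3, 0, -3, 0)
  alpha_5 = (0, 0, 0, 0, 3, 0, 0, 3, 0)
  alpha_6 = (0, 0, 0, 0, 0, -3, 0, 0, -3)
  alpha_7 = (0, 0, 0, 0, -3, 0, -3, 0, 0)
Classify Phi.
A_7

Compute the Cartan integers a_ij = 2(alpha_i, alpha_j)/(alpha_j, alpha_j); the resulting 7x7 Cartan matrix is
[[2, -1, 0, 0, 0, 0, 0], [-1, 2, -1, 0, 0, 0, 0], [0, -1, 2, 0, 0, -1, 0], [0, 0, 0, 2, -1, -1, 0], [0, 0, 0, -1, 2, 0, -1], [0, 0, -1, -1, 0, 2, 0], [0, 0, 0, 0, -1, 0, 2]].
All simple roots have the same length, so the diagram is simply laced. The associated Dynkin diagram is a chain of 7 nodes with single edges (A_7), so the type is A_7 (the algebra sl(8)).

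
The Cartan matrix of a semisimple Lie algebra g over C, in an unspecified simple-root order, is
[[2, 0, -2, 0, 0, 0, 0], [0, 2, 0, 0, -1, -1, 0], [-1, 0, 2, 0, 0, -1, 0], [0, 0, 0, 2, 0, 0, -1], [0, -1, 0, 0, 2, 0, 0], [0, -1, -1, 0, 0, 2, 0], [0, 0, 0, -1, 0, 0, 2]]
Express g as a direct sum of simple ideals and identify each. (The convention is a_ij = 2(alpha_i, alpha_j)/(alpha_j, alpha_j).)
type A_2 + type C_5

The diagram associated to this matrix has two connected components: the simple roots {alpha_4, alpha_7} form a chain of 2 nodes with single edges (A_2), and {alpha_1, alpha_2, alpha_3, alpha_5, alpha_6} form a chain of 5 nodes with a double edge at one end; the terminal node there is the unique long simple root (C_5). A semisimple Lie algebra decomposes uniquely as the direct sum of simple ideals, one per connected component of its Dynkin diagram, so g ≅ A_2 ⊕ C_5 (dimension 8 + 55 = 63).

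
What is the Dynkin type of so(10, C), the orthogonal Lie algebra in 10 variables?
This is so(10) with 10 even, which has dimension 10(10-1)/2 = 45 and rank 10/2 = 5. In the classification of classical Lie algebras, the orthogonal algebra so(2n) in an even number of variables has type D_n; here n = 5, so the Dynkin diagram is a chain of 3 nodes with a fork of two nodes at one end (D_5). Hence the type is D_5.

D_5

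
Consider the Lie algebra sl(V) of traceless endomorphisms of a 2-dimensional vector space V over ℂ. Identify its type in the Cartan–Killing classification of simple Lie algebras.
This is sl(2), which has dimension 2^2 - 1 = 3 and rank 2 - 1 = 1 (a Cartan subalgebra is the diagonal traceless matrices). In the classification of classical Lie algebras, the special linear algebra sl(n+1) has type A_n; here n = 1, so the Dynkin diagram is a chain of 1 nodes with single edges (A_1). Hence the type is A_1.

type A_1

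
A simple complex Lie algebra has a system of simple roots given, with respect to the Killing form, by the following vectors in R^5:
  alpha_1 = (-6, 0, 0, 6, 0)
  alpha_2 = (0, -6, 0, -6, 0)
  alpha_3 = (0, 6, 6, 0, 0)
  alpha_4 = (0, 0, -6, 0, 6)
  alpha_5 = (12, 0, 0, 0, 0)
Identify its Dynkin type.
C_5 (sp(10))

Compute the Cartan integers a_ij = 2(alpha_i, alpha_j)/(alpha_j, alpha_j); the resulting 5x5 Cartan matrix is
[[2, -1, 0, 0, -1], [-1, 2, -1, 0, 0], [0, -1, 2, -1, 0], [0, 0, -1, 2, 0], [-2, 0, 0, 0, 2]].
The roots have two lengths (squared-length ratio 2:1); the short ones are alpha_{1,2,3,4}. The associated Dynkin diagram is a chain of 5 nodes with a double edge at one end; the terminal node there is the unique long simple root (C_5), so the type is C_5 (the algebra sp(10)).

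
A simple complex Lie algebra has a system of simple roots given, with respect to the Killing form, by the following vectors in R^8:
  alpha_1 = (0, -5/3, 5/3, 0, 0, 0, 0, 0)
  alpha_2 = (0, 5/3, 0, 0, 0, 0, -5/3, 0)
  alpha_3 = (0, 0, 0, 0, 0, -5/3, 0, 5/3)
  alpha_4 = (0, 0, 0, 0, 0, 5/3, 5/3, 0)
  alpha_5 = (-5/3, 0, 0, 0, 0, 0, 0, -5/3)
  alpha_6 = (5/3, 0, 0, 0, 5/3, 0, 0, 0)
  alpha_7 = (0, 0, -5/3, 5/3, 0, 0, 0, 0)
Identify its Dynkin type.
type A_7

Compute the Cartan integers a_ij = 2(alpha_i, alpha_j)/(alpha_j, alpha_j); the resulting 7x7 Cartan matrix is
[[2, -1, 0, 0, 0, 0, -1], [-1, 2, 0, -1, 0, 0, 0], [0, 0, 2, -1, -1, 0, 0], [0, -1, -1, 2, 0, 0, 0], [0, 0, -1, 0, 2, -1, 0], [0, 0, 0, 0, -1, 2, 0], [-1, 0, 0, 0, 0, 0, 2]].
All simple roots have the same length, so the diagram is simply laced. The associated Dynkin diagram is a chain of 7 nodes with single edges (A_7), so the type is A_7 (the algebra sl(8)).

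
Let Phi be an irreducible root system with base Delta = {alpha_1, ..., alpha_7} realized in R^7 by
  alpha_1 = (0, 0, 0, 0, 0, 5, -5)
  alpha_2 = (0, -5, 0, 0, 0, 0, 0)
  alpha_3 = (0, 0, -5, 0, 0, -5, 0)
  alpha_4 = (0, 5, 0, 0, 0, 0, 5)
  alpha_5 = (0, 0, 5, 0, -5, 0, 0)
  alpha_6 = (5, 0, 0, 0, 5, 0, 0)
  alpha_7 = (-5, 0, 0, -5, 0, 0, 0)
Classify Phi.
Compute the Cartan integers a_ij = 2(alpha_i, alpha_j)/(alpha_j, alpha_j); the resulting 7x7 Cartan matrix is
[[2, 0, -1, -1, 0, 0, 0], [0, 2, 0, -1, 0, 0, 0], [-1, 0, 2, 0, -1, 0, 0], [-1, -2, 0, 2, 0, 0, 0], [0, 0, -1, 0, 2, -1, 0], [0, 0, 0, 0, -1, 2, -1], [0, 0, 0, 0, 0, -1, 2]].
The roots have two lengths (squared-length ratio 2:1); the short ones are alpha_{2}. The associated Dynkin diagram is a chain of 7 nodes with a double edge at one end; the terminal node there is the unique short simple root (B_7), so the type is B_7 (the algebra so(15)).

B_7 (so(15))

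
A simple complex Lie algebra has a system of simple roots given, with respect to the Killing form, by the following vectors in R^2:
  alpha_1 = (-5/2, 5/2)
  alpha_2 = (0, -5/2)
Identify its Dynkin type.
B2

Compute the Cartan integers a_ij = 2(alpha_i, alpha_j)/(alpha_j, alpha_j); the resulting 2x2 Cartan matrix is
[[2, -2], [-1, 2]].
The roots have two lengths (squared-length ratio 2:1); the short ones are alpha_{2}. The associated Dynkin diagram is a chain of 2 nodes with a double edge at one end; the terminal node there is the unique short simple root (B_2), so the type is B_2 (the algebra so(5)).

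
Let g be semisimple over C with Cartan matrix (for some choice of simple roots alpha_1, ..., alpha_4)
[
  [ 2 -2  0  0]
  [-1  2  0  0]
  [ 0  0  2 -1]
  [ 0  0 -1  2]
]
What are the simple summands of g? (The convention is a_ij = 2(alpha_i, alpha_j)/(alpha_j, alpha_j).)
A_2 ⊕ B_2

The diagram associated to this matrix has two connected components: the simple roots {alpha_3, alpha_4} form a chain of 2 nodes with single edges (A_2), and {alpha_1, alpha_2} form a chain of 2 nodes with a double edge at one end; the terminal node there is the unique short simple root (B_2). A semisimple Lie algebra decomposes uniquely as the direct sum of simple ideals, one per connected component of its Dynkin diagram, so g ≅ A_2 ⊕ B_2 (dimension 8 + 10 = 18).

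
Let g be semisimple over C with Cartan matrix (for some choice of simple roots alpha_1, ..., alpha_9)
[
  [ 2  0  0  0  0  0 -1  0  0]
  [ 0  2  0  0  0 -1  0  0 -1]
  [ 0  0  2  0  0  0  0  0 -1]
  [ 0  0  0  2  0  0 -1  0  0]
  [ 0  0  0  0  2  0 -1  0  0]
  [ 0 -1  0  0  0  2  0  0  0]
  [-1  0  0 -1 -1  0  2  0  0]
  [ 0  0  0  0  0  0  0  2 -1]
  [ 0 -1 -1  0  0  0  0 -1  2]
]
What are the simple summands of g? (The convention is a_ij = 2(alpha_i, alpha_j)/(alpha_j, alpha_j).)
D4 ⊕ D5

The diagram associated to this matrix has two connected components: the simple roots {alpha_1, alpha_4, alpha_5, alpha_7} form a chain of 2 nodes with a fork of two nodes at one end (D_4), and {alpha_2, alpha_3, alpha_6, alpha_8, alpha_9} form a chain of 3 nodes with a fork of two nodes at one end (D_5). A semisimple Lie algebra decomposes uniquely as the direct sum of simple ideals, one per connected component of its Dynkin diagram, so g ≅ D_4 ⊕ D_5 (dimension 28 + 45 = 73).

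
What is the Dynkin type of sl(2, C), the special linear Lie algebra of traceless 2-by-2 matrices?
This is sl(2), which has dimension 2^2 - 1 = 3 and rank 2 - 1 = 1 (a Cartan subalgebra is the diagonal traceless matrices). In the classification of classical Lie algebras, the special linear algebra sl(n+1) has type A_n; here n = 1, so the Dynkin diagram is a chain of 1 nodes with single edges (A_1). Hence the type is A_1.

type A_1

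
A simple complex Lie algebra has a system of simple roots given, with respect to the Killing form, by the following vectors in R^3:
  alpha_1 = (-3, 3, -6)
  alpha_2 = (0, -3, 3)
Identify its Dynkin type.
Compute the Cartan integers a_ij = 2(alpha_i, alpha_j)/(alpha_j, alpha_j); the resulting 2x2 Cartan matrix is
[[2, -3], [-1, 2]].
The roots have two lengths (squared-length ratio 3:1); the short ones are alpha_{2}. The associated Dynkin diagram is two nodes joined by a triple edge (G_2), so the type is G_2.

G_2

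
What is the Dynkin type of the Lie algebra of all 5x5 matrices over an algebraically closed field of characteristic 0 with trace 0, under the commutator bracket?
This is sl(5), which has dimension 5^2 - 1 = 24 and rank 5 - 1 = 4 (a Cartan subalgebra is the diagonal traceless matrices). In the classification of classical Lie algebras, the special linear algebra sl(n+1) has type A_n; here n = 4, so the Dynkin diagram is a chain of 4 nodes with single edges (A_4). Hence the type is A_4.

A4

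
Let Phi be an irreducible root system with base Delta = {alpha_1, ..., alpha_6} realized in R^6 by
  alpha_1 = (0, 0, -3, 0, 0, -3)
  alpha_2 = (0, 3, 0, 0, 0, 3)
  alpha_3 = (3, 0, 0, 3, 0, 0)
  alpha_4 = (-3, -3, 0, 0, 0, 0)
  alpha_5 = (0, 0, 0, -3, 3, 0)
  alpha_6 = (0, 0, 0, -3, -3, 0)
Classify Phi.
Compute the Cartan integers a_ij = 2(alpha_i, alpha_j)/(alpha_j, alpha_j); the resulting 6x6 Cartan matrix is
[[2, -1, 0, 0, 0, 0], [-1, 2, 0, -1, 0, 0], [0, 0, 2, -1, -1, -1], [0, -1, -1, 2, 0, 0], [0, 0, -1, 0, 2, 0], [0, 0, -1, 0, 0, 2]].
All simple roots have the same length, so the diagram is simply laced. The associated Dynkin diagram is a chain of 4 nodes with a fork of two nodes at one end (D_6), so the type is D_6 (the algebra so(12)).

D6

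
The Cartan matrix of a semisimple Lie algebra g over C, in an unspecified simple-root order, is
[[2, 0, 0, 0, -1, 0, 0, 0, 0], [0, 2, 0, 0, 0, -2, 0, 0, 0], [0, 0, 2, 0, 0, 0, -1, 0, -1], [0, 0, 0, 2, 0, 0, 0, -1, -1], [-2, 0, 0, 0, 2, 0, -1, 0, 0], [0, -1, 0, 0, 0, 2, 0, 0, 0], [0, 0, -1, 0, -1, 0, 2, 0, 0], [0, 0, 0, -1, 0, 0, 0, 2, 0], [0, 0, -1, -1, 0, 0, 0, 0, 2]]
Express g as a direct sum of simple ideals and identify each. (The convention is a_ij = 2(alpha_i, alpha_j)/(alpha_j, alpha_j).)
type B_2 ⊕ type B_7

The diagram associated to this matrix has two connected components: the simple roots {alpha_2, alpha_6} form a chain of 2 nodes with a double edge at one end; the terminal node there is the unique short simple root (B_2), and {alpha_1, alpha_3, alpha_4, alpha_5, alpha_7, alpha_8, alpha_9} form a chain of 7 nodes with a double edge at one end; the terminal node there is the unique short simple root (B_7). A semisimple Lie algebra decomposes uniquely as the direct sum of simple ideals, one per connected component of its Dynkin diagram, so g ≅ B_2 ⊕ B_7 (dimension 10 + 105 = 115).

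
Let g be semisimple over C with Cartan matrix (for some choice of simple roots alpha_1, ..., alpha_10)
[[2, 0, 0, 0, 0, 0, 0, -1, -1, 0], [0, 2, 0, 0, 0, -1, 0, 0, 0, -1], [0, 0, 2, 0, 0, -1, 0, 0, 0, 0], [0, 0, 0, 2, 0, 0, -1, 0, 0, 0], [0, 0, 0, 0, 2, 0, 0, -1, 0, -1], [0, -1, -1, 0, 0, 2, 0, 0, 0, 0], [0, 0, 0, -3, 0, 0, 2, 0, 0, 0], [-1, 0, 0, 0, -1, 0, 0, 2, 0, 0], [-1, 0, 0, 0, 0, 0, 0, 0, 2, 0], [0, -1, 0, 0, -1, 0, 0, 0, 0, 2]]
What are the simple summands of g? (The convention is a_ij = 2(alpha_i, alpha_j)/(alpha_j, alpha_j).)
A8 ⊕ G2

The diagram associated to this matrix has two connected components: the simple roots {alpha_1, alpha_2, alpha_3, alpha_5, alpha_6, alpha_8, alpha_9, alpha_10} form a chain of 8 nodes with single edges (A_8), and {alpha_4, alpha_7} form two nodes joined by a triple edge (G_2). A semisimple Lie algebra decomposes uniquely as the direct sum of simple ideals, one per connected component of its Dynkin diagram, so g ≅ A_8 ⊕ G_2 (dimension 80 + 14 = 94).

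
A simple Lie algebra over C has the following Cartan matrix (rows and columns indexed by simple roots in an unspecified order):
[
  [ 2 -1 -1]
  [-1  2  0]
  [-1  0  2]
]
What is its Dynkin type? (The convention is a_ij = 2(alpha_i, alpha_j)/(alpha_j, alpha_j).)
A_3

The matrix has rank 3 with 2's on the diagonal. Reading the off-diagonal entries as Dynkin edges (a single edge where a_ij = a_ji = -1; a double or triple edge where a_ij * a_ji = 2 or 3), the diagram is a chain of 3 nodes with single edges (A_3). One simple-root ordering that puts it in standard form is (alpha_2, alpha_1, alpha_3). So the algebra is type A_3, i.e. sl(4).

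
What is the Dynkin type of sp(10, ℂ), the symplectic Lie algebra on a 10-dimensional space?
type C_5

This is sp(10), which has dimension 10(10+1)/2 = 55 and rank 10/2 = 5. In the classification of classical Lie algebras, the symplectic algebra sp(2n) has type C_n; here n = 5, so the Dynkin diagram is a chain of 5 nodes with a double edge at one end; the terminal node there is the unique long simple root (C_5). Hence the type is C_5.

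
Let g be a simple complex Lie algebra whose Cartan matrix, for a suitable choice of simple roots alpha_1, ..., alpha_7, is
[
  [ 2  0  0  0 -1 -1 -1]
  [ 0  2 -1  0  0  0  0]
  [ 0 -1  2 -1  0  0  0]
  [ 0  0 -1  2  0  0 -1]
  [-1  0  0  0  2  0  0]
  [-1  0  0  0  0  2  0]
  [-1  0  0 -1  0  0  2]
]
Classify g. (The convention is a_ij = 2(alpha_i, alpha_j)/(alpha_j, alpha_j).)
D_7

The matrix has rank 7 with 2's on the diagonal. Reading the off-diagonal entries as Dynkin edges (a single edge where a_ij = a_ji = -1; a double or triple edge where a_ij * a_ji = 2 or 3), the diagram is a chain of 5 nodes with a fork of two nodes at one end (D_7). One simple-root ordering that puts it in standard form is (alpha_2, alpha_3, alpha_4, alpha_7, alpha_1, alpha_5, alpha_6). So the algebra is type D_7, i.e. so(14).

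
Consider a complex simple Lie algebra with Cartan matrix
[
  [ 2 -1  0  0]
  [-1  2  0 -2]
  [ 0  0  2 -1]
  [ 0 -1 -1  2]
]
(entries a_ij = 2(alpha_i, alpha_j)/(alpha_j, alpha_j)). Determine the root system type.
The matrix has rank 4 with 2's on the diagonal. Reading the off-diagonal entries as Dynkin edges (a single edge where a_ij = a_ji = -1; a double or triple edge where a_ij * a_ji = 2 or 3), the diagram is a chain of 4 nodes with a double edge between the middle two (F_4). One simple-root ordering that puts it in standard form is (alpha_1, alpha_2, alpha_4, alpha_3). So the algebra is type F_4.

F4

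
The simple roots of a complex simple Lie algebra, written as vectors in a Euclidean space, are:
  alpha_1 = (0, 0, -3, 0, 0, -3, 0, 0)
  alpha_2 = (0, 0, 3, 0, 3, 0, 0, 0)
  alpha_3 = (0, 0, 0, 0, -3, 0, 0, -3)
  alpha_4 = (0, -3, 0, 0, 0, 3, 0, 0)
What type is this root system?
Compute the Cartan integers a_ij = 2(alpha_i, alpha_j)/(alpha_j, alpha_j); the resulting 4x4 Cartan matrix is
[[2, -1, 0, -1], [-1, 2, -1, 0], [0, -1, 2, 0], [-1, 0, 0, 2]].
All simple roots have the same length, so the diagram is simply laced. The associated Dynkin diagram is a chain of 4 nodes with single edges (A_4), so the type is A_4 (the algebra sl(5)).

A_4 (sl(5))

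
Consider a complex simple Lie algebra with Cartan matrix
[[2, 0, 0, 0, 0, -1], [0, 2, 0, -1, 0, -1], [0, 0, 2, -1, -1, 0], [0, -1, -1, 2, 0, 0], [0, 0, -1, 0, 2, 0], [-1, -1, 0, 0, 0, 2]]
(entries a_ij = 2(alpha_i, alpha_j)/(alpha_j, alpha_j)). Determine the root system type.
The matrix has rank 6 with 2's on the diagonal. Reading the off-diagonal entries as Dynkin edges (a single edge where a_ij = a_ji = -1; a double or triple edge where a_ij * a_ji = 2 or 3), the diagram is a chain of 6 nodes with single edges (A_6). One simple-root ordering that puts it in standard form is (alpha_1, alpha_6, alpha_2, alpha_4, alpha_3, alpha_5). So the algebra is type A_6, i.e. sl(7).

A_6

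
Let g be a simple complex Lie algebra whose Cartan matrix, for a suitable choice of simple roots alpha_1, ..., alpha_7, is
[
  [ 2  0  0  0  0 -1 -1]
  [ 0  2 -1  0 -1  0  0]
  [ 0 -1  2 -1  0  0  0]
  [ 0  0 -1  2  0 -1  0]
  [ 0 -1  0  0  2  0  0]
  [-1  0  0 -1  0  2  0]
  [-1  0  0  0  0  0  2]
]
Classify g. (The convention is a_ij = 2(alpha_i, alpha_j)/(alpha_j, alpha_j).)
type A_7

The matrix has rank 7 with 2's on the diagonal. Reading the off-diagonal entries as Dynkin edges (a single edge where a_ij = a_ji = -1; a double or triple edge where a_ij * a_ji = 2 or 3), the diagram is a chain of 7 nodes with single edges (A_7). One simple-root ordering that puts it in standard form is (alpha_7, alpha_1, alpha_6, alpha_4, alpha_3, alpha_2, alpha_5). So the algebra is type A_7, i.e. sl(8).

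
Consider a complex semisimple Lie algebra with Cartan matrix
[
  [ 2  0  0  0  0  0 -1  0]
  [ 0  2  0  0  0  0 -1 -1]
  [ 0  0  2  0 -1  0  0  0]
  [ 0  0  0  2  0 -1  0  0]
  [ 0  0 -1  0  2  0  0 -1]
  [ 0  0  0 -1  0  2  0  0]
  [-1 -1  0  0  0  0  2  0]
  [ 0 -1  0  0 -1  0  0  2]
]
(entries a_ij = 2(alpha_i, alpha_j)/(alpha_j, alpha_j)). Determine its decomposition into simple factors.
type A_2 + type A_6

The diagram associated to this matrix has two connected components: the simple roots {alpha_4, alpha_6} form a chain of 2 nodes with single edges (A_2), and {alpha_1, alpha_2, alpha_3, alpha_5, alpha_7, alpha_8} form a chain of 6 nodes with single edges (A_6). A semisimple Lie algebra decomposes uniquely as the direct sum of simple ideals, one per connected component of its Dynkin diagram, so g ≅ A_2 ⊕ A_6 (dimension 8 + 48 = 56).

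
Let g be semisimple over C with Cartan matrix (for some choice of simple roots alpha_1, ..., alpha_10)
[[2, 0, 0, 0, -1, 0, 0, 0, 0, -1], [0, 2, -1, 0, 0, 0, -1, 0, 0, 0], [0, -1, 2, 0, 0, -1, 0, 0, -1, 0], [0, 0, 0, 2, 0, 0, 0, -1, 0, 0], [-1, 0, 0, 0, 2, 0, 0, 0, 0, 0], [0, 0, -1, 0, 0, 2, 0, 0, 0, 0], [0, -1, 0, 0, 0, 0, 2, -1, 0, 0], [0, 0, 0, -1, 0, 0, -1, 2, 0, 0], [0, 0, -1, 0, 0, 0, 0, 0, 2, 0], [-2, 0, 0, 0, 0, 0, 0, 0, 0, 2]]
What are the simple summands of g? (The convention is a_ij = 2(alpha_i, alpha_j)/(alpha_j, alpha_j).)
The diagram associated to this matrix has two connected components: the simple roots {alpha_1, alpha_5, alpha_10} form a chain of 3 nodes with a double edge at one end; the terminal node there is the unique long simple root (C_3), and {alpha_2, alpha_3, alpha_4, alpha_6, alpha_7, alpha_8, alpha_9} form a chain of 5 nodes with a fork of two nodes at one end (D_7). A semisimple Lie algebra decomposes uniquely as the direct sum of simple ideals, one per connected component of its Dynkin diagram, so g ≅ C_3 ⊕ D_7 (dimension 21 + 91 = 112).

C_3 + D_7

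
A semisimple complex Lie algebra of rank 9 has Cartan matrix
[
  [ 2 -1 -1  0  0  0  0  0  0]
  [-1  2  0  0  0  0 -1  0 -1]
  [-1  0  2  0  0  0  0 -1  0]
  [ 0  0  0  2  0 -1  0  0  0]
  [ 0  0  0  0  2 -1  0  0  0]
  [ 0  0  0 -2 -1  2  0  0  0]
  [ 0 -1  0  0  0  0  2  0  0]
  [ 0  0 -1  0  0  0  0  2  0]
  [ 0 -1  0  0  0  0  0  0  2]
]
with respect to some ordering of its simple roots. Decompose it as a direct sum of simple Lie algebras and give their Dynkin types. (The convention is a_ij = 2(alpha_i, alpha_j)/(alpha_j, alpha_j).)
The diagram associated to this matrix has two connected components: the simple roots {alpha_4, alpha_5, alpha_6} form a chain of 3 nodes with a double edge at one end; the terminal node there is the unique short simple root (B_3), and {alpha_1, alpha_2, alpha_3, alpha_7, alpha_8, alpha_9} form a chain of 4 nodes with a fork of two nodes at one end (D_6). A semisimple Lie algebra decomposes uniquely as the direct sum of simple ideals, one per connected component of its Dynkin diagram, so g ≅ B_3 ⊕ D_6 (dimension 21 + 66 = 87).

B3 + D6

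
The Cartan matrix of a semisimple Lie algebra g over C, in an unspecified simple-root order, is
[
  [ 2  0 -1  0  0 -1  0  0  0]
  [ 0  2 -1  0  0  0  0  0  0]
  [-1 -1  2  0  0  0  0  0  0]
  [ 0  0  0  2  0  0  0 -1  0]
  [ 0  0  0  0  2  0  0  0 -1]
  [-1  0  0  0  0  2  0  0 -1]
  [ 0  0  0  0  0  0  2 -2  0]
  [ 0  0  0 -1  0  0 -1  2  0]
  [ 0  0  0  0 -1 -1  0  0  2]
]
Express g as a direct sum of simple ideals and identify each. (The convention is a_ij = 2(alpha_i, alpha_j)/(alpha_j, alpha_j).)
A6 + C3

The diagram associated to this matrix has two connected components: the simple roots {alpha_1, alpha_2, alpha_3, alpha_5, alpha_6, alpha_9} form a chain of 6 nodes with single edges (A_6), and {alpha_4, alpha_7, alpha_8} form a chain of 3 nodes with a double edge at one end; the terminal node there is the unique long simple root (C_3). A semisimple Lie algebra decomposes uniquely as the direct sum of simple ideals, one per connected component of its Dynkin diagram, so g ≅ A_6 ⊕ C_3 (dimension 48 + 21 = 69).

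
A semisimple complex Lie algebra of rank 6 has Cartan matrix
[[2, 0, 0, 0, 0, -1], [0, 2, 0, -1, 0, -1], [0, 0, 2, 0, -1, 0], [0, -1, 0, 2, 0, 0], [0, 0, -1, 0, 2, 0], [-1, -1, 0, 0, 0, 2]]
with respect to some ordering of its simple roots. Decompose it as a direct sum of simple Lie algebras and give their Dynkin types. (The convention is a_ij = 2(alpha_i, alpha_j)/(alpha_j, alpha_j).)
A_2 ⊕ A_4

The diagram associated to this matrix has two connected components: the simple roots {alpha_3, alpha_5} form a chain of 2 nodes with single edges (A_2), and {alpha_1, alpha_2, alpha_4, alpha_6} form a chain of 4 nodes with single edges (A_4). A semisimple Lie algebra decomposes uniquely as the direct sum of simple ideals, one per connected component of its Dynkin diagram, so g ≅ A_2 ⊕ A_4 (dimension 8 + 24 = 32).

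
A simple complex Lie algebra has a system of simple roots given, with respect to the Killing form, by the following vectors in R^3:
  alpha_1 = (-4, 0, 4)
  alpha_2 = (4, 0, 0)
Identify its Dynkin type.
Compute the Cartan integers a_ij = 2(alpha_i, alpha_j)/(alpha_j, alpha_j); the resulting 2x2 Cartan matrix is
[[2, -2], [-1, 2]].
The roots have two lengths (squared-length ratio 2:1); the short ones are alpha_{2}. The associated Dynkin diagram is a chain of 2 nodes with a double edge at one end; the terminal node there is the unique short simple root (B_2), so the type is B_2 (the algebra so(5)).

B2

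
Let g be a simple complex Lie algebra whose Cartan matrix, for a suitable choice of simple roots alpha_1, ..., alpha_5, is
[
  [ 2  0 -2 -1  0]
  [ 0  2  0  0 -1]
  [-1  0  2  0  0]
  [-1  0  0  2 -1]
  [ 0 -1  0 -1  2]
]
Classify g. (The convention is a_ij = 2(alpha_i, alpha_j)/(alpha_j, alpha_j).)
The matrix has rank 5 with 2's on the diagonal. Reading the off-diagonal entries as Dynkin edges (a single edge where a_ij = a_ji = -1; a double or triple edge where a_ij * a_ji = 2 or 3), the diagram is a chain of 5 nodes with a double edge at one end; the terminal node there is the unique short simple root (B_5). One simple-root ordering that puts it in standard form is (alpha_2, alpha_5, alpha_4, alpha_1, alpha_3). So the algebra is type B_5, i.e. so(11).

B_5 (so(11))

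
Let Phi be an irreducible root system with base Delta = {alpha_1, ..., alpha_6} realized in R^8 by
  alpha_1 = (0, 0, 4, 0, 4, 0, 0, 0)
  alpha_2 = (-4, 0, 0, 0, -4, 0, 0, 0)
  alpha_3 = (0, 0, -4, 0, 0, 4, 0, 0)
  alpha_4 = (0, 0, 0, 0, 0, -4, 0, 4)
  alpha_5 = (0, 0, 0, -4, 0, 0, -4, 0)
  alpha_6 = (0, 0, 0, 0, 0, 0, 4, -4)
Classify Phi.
A_6 (sl(7))

Compute the Cartan integers a_ij = 2(alpha_i, alpha_j)/(alpha_j, alpha_j); the resulting 6x6 Cartan matrix is
[[2, -1, -1, 0, 0, 0], [-1, 2, 0, 0, 0, 0], [-1, 0, 2, -1, 0, 0], [0, 0, -1, 2, 0, -1], [0, 0, 0, 0, 2, -1], [0, 0, 0, -1, -1, 2]].
All simple roots have the same length, so the diagram is simply laced. The associated Dynkin diagram is a chain of 6 nodes with single edges (A_6), so the type is A_6 (the algebra sl(7)).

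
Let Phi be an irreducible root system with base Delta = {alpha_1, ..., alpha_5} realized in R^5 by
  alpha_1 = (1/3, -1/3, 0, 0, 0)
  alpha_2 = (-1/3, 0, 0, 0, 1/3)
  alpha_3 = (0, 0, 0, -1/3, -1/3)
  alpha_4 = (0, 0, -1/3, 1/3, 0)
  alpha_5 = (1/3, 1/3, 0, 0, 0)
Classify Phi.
type D_5

Compute the Cartan integers a_ij = 2(alpha_i, alpha_j)/(alpha_j, alpha_j); the resulting 5x5 Cartan matrix is
[[2, -1, 0, 0, 0], [-1, 2, -1, 0, -1], [0, -1, 2, -1, 0], [0, 0, -1, 2, 0], [0, -1, 0, 0, 2]].
All simple roots have the same length, so the diagram is simply laced. The associated Dynkin diagram is a chain of 3 nodes with a fork of two nodes at one end (D_5), so the type is D_5 (the algebra so(10)).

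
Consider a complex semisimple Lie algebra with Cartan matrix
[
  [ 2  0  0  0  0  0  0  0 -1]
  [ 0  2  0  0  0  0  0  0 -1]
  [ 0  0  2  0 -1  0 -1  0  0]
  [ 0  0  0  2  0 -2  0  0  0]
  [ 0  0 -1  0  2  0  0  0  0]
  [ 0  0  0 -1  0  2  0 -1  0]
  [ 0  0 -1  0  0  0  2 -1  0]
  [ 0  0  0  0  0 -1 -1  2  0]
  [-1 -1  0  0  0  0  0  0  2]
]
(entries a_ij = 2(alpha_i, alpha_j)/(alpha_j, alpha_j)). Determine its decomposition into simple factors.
type A_3 ⊕ type C_6

The diagram associated to this matrix has two connected components: the simple roots {alpha_1, alpha_2, alpha_9} form a chain of 3 nodes with single edges (A_3), and {alpha_3, alpha_4, alpha_5, alpha_6, alpha_7, alpha_8} form a chain of 6 nodes with a double edge at one end; the terminal node there is the unique long simple root (C_6). A semisimple Lie algebra decomposes uniquely as the direct sum of simple ideals, one per connected component of its Dynkin diagram, so g ≅ A_3 ⊕ C_6 (dimension 15 + 78 = 93).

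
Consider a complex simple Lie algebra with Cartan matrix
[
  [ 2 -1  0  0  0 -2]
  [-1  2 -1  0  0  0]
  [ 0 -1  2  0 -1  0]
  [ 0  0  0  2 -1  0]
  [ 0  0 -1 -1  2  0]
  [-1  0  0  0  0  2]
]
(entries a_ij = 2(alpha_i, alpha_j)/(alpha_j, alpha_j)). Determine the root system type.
The matrix has rank 6 with 2's on the diagonal. Reading the off-diagonal entries as Dynkin edges (a single edge where a_ij = a_ji = -1; a double or triple edge where a_ij * a_ji = 2 or 3), the diagram is a chain of 6 nodes with a double edge at one end; the terminal node there is the unique short simple root (B_6). One simple-root ordering that puts it in standard form is (alpha_4, alpha_5, alpha_3, alpha_2, alpha_1, alpha_6). So the algebra is type B_6, i.e. so(13).

B6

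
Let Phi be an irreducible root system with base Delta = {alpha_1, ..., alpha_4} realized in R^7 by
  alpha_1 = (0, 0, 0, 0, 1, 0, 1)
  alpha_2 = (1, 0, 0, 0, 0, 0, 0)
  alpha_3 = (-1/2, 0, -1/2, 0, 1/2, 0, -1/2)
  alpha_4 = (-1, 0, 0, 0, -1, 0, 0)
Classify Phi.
Compute the Cartan integers a_ij = 2(alpha_i, alpha_j)/(alpha_j, alpha_j); the resulting 4x4 Cartan matrix is
[[2, 0, 0, -1], [0, 2, -1, -1], [0, -1, 2, 0], [-1, -2, 0, 2]].
The roots have two lengths (squared-length ratio 2:1); the short ones are alpha_{2,3}. The associated Dynkin diagram is a chain of 4 nodes with a double edge between the middle two (F_4), so the type is F_4.

F_4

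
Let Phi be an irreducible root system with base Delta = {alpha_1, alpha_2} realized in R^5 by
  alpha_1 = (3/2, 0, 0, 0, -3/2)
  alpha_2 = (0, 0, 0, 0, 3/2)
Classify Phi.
B_2

Compute the Cartan integers a_ij = 2(alpha_i, alpha_j)/(alpha_j, alpha_j); the resulting 2x2 Cartan matrix is
[[2, -2], [-1, 2]].
The roots have two lengths (squared-length ratio 2:1); the short ones are alpha_{2}. The associated Dynkin diagram is a chain of 2 nodes with a double edge at one end; the terminal node there is the unique short simple root (B_2), so the type is B_2 (the algebra so(5)).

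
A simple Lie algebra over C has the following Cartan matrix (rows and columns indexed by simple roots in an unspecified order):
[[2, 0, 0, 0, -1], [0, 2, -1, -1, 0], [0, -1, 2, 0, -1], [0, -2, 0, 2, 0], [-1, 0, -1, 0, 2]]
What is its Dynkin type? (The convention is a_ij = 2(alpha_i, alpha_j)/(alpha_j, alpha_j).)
type C_5

The matrix has rank 5 with 2's on the diagonal. Reading the off-diagonal entries as Dynkin edges (a single edge where a_ij = a_ji = -1; a double or triple edge where a_ij * a_ji = 2 or 3), the diagram is a chain of 5 nodes with a double edge at one end; the terminal node there is the unique long simple root (C_5). One simple-root ordering that puts it in standard form is (alpha_1, alpha_5, alpha_3, alpha_2, alpha_4). So the algebra is type C_5, i.e. sp(10).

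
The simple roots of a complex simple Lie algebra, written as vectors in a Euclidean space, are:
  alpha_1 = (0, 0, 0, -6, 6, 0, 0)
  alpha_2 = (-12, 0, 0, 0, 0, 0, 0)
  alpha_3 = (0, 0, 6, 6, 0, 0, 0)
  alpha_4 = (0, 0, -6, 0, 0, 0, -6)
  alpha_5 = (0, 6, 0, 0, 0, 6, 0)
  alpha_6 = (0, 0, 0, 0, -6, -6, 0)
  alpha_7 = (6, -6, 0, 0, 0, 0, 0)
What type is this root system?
Compute the Cartan integers a_ij = 2(alpha_i, alpha_j)/(alpha_j, alpha_j); the resulting 7x7 Cartan matrix is
[[2, 0, -1, 0, 0, -1, 0], [0, 2, 0, 0, 0, 0, -2], [-1, 0, 2, -1, 0, 0, 0], [0, 0, -1, 2, 0, 0, 0], [0, 0, 0, 0, 2, -1, -1], [-1, 0, 0, 0, -1, 2, 0], [0, -1, 0, 0, -1, 0, 2]].
The roots have two lengths (squared-length ratio 2:1); the short ones are alpha_{1,3,4,5,6,7}. The associated Dynkin diagram is a chain of 7 nodes with a double edge at one end; the terminal node there is the unique long simple root (C_7), so the type is C_7 (the algebra sp(14)).

type C_7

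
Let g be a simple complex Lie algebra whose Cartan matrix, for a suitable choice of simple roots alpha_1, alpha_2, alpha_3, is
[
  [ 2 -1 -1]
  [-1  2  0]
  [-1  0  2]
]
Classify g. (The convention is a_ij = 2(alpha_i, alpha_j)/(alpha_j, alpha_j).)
The matrix has rank 3 with 2's on the diagonal. Reading the off-diagonal entries as Dynkin edges (a single edge where a_ij = a_ji = -1; a double or triple edge where a_ij * a_ji = 2 or 3), the diagram is a chain of 3 nodes with single edges (A_3). One simple-root ordering that puts it in standard form is (alpha_2, alpha_1, alpha_3). So the algebra is type A_3, i.e. sl(4).

A3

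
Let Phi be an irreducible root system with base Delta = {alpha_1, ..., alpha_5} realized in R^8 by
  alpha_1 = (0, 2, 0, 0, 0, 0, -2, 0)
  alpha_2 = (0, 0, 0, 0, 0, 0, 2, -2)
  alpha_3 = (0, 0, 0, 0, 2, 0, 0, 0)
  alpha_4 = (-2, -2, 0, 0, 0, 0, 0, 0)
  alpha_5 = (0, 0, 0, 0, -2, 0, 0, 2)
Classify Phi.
Compute the Cartan integers a_ij = 2(alpha_i, alpha_j)/(alpha_j, alpha_j); the resulting 5x5 Cartan matrix is
[[2, -1, 0, -1, 0], [-1, 2, 0, 0, -1], [0, 0, 2, 0, -1], [-1, 0, 0, 2, 0], [0, -1, -2, 0, 2]].
The roots have two lengths (squared-length ratio 2:1); the short ones are alpha_{3}. The associated Dynkin diagram is a chain of 5 nodes with a double edge at one end; the terminal node there is the unique short simple root (B_5), so the type is B_5 (the algebra so(11)).

B_5 (so(11))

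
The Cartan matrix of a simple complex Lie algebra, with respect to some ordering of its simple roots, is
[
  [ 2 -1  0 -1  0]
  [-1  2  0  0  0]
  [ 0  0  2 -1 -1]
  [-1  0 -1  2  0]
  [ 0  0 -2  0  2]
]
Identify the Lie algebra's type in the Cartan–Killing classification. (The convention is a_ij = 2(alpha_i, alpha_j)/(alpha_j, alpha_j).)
The matrix has rank 5 with 2's on the diagonal. Reading the off-diagonal entries as Dynkin edges (a single edge where a_ij = a_ji = -1; a double or triple edge where a_ij * a_ji = 2 or 3), the diagram is a chain of 5 nodes with a double edge at one end; the terminal node there is the unique long simple root (C_5). One simple-root ordering that puts it in standard form is (alpha_2, alpha_1, alpha_4, alpha_3, alpha_5). So the algebra is type C_5, i.e. sp(10).

C_5 (sp(10))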